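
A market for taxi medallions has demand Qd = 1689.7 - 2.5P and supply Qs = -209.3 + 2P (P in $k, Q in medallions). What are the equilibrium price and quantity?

P* = 422, Q* = 634.7

At equilibrium Qd = Qs, so 1689.7 - 2.5P = -209.3 + 2P; collecting terms, 1899 = 4.5P and P* = 422.
Then Q* = 1689.7 - 2.5(422) = 634.7.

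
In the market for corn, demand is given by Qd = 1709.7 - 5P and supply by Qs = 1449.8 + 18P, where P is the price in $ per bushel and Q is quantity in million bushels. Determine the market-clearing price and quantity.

P* = 11.3, Q* = 1653.2

Set Qd = Qs: 1709.7 - 5P = 1449.8 + 18P, so 259.9 = 23P and P* = 11.3.
Then Q* = 1709.7 - 5(11.3) = 1653.2.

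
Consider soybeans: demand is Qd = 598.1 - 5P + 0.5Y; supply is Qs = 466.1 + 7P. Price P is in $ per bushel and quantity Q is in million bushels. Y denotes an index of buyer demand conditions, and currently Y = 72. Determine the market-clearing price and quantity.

P* = 14, Q* = 564.1

With Y = 72, demand is Qd = 634.1 - 5P.
At equilibrium Qd = Qs, so 634.1 - 5P = 466.1 + 7P; collecting terms, 168 = 12P and P* = 14.
Plugging P* into demand: Q* = 634.1 - 5(14) = 564.1.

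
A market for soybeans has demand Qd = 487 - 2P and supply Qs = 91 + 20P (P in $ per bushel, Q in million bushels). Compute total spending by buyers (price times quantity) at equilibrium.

Equating demand and supply, 487 - 2P = 91 + 20P gives 22P = 396, so P* = 18.
Then Q* = 487 - 2(18) = 451.
Total spending by buyers = P* × Q* = 18 × 451 = 8118.

Total spending by buyers = 8118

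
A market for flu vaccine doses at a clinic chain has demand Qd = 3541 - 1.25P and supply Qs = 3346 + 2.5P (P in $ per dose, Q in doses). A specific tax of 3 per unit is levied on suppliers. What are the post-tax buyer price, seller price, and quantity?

With a tax of 3 on suppliers, they supply based on the net price P_s = P_b - 3, so Qs = 3338.5 + 2.5P_b.
Market clearing requires 3541 - 1.25P_b = 3338.5 + 2.5P_b; hence 202.5 = 3.75P_b and P_b = 54.
So P_s = 51 and the quantity traded is Q = 3541 - 1.25(54) = 3473.5.

P_b = 54, P_s = 51, Q = 3473.5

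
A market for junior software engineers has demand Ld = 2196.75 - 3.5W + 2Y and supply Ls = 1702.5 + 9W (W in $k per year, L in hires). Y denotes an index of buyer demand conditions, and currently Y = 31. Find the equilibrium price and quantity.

With Y = 31, demand is Ld = 2258.75 - 3.5W.
Set Ld = Ls: 2258.75 - 3.5W = 1702.5 + 9W, so 556.25 = 12.5W and W* = 44.5.
Plugging W* into demand: L* = 2258.75 - 3.5(44.5) = 2103.

W* = 44.5, L* = 2103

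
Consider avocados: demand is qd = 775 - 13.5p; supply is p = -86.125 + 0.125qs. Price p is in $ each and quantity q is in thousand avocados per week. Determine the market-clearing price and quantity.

Inverting to quantity form: qs = 689 + 8p.
At equilibrium qd = qs, so 775 - 13.5p = 689 + 8p; collecting terms, 86 = 21.5p and p* = 4.
Plugging p* into demand: q* = 775 - 13.5(4) = 721.

p* = 4, q* = 721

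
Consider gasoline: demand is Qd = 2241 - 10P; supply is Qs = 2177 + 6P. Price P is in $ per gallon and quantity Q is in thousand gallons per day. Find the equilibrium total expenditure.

Total expenditure = 8804

Set Qd = Qs: 2241 - 10P = 2177 + 6P, so 64 = 16P and P* = 4.
From the demand curve, Q* = 2241 - 10(4) = 2201.
Total expenditure = P* × Q* = 4 × 2201 = 8804.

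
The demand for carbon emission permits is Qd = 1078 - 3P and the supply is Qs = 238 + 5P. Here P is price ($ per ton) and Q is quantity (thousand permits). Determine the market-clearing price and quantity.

P* = 105, Q* = 763

The market clears where 1078 - 3P = 238 + 5P. Rearranging, 8P = 840, hence P* = 105.
Plugging P* into demand: Q* = 1078 - 3(105) = 763.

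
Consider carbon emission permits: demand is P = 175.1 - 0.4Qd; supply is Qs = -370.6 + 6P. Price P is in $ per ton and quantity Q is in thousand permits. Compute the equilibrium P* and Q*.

P* = 95.1, Q* = 200

Solving each curve for Q: Qd = 437.75 - 2.5P.
Set Qd = Qs: 437.75 - 2.5P = -370.6 + 6P, so 808.35 = 8.5P and P* = 95.1.
From the demand curve, Q* = 437.75 - 2.5(95.1) = 200.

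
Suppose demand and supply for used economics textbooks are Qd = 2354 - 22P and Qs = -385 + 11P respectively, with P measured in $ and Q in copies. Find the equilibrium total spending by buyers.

Equating demand and supply, 2354 - 22P = -385 + 11P gives 33P = 2739, so P* = 83.
Then Q* = 2354 - 22(83) = 528.
Total spending by buyers = P* × Q* = 83 × 528 = 43824.

Total spending by buyers = 43824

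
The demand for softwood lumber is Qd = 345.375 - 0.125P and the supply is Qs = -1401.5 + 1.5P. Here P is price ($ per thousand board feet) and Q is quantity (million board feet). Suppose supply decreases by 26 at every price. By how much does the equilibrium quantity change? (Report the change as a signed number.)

Equating demand and supply, 345.375 - 0.125P = -1401.5 + 1.5P gives 1.625P = 1746.875, so P* = 1075.
Substitute back: Q* = 345.375 - 0.125(1075) = 211.
After the shift, supply is Qs = -1427.5 + 1.5P.
New equilibrium: 1772.875 = 1.625P, so P = 1091 and Q = 209.
ΔQ = 209 - 211 = -2.

ΔQ = -2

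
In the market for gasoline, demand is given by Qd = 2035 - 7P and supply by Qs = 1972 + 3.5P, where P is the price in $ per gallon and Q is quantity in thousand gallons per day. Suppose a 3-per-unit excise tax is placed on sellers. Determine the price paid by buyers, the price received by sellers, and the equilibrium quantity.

Sellers keep P_s = P_b - 3 per unit, so supply in terms of the buyer price is Qs = 1961.5 + 3.5P_b.
Market clearing requires 2035 - 7P_b = 1961.5 + 3.5P_b; hence 73.5 = 10.5P_b and P_b = 7.
Then P_s = 7 - 3 = 4 and Q = 2035 - 7(7) = 1986.

P_b = 7, P_s = 4, Q = 1986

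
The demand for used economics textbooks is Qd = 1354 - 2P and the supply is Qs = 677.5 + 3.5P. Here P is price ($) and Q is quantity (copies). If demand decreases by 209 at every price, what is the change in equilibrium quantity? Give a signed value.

The market clears where 1354 - 2P = 677.5 + 3.5P. Rearranging, 5.5P = 676.5, hence P* = 123.
Then Q* = 1354 - 2(123) = 1108.
After the shift, demand is Qd = 1145 - 2P.
New equilibrium: 467.5 = 5.5P, so P = 85 and Q = 975.
ΔQ = 975 - 1108 = -133.

ΔQ = -133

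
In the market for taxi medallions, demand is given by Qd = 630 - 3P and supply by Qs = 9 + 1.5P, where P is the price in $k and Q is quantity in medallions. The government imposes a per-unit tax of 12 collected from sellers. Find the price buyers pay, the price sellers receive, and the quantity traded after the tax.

With a tax of 12 on sellers, they supply based on the net price P_s = P_b - 12, so Qs = -9 + 1.5P_b.
Set Qd = Qs: 630 - 3P_b = -9 + 1.5P_b, so 639 = 4.5P_b and P_b = 142.
So P_s = 130 and the quantity traded is Q = 630 - 3(142) = 204.

P_b = 142, P_s = 130, Q = 204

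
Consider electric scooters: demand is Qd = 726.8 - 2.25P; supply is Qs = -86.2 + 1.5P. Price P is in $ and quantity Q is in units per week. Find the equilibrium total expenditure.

Set Qd = Qs: 726.8 - 2.25P = -86.2 + 1.5P, so 813 = 3.75P and P* = 216.8.
Plugging P* into demand: Q* = 726.8 - 2.25(216.8) = 239.
Total expenditure = P* × Q* = 216.8 × 239 = 51815.2.

Total expenditure = 51815.2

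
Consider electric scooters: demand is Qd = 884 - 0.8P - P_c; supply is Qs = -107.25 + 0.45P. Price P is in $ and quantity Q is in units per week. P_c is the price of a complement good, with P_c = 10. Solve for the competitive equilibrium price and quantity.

P* = 785, Q* = 246

With P_c = 10, demand is Qd = 874 - 0.8P.
Set Qd = Qs: 874 - 0.8P = -107.25 + 0.45P, so 981.25 = 1.25P and P* = 785.
From the demand curve, Q* = 874 - 0.8(785) = 246.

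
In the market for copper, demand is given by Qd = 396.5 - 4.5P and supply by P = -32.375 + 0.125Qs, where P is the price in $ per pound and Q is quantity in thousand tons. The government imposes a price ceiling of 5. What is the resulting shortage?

Shortage = 75

In direct form, Qs = 259 + 8P.
With P fixed at 5, quantity demanded is 374 and quantity supplied is 299.
Shortage = Qd - Qs = 374 - 299 = 75.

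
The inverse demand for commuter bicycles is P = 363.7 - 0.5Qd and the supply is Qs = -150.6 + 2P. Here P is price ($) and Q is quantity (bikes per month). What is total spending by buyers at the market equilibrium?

Total spending by buyers = 63303.8

Rewriting in direct form: Qd = 727.4 - 2P.
Set Qd = Qs: 727.4 - 2P = -150.6 + 2P, so 878 = 4P and P* = 219.5.
From the demand curve, Q* = 727.4 - 2(219.5) = 288.4.
Total spending by buyers = P* × Q* = 219.5 × 288.4 = 63303.8.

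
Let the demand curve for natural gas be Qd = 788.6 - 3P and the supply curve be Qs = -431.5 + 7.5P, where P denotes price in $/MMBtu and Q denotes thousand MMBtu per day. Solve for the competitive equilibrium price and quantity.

P* = 116.2, Q* = 440

At equilibrium Qd = Qs, so 788.6 - 3P = -431.5 + 7.5P; collecting terms, 1220.1 = 10.5P and P* = 116.2.
Substitute back: Q* = 788.6 - 3(116.2) = 440.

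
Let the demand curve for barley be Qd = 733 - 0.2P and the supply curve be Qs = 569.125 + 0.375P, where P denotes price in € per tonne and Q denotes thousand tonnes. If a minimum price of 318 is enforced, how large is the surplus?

Evaluating both curves at the floor price 318 gives Qd = 669.4, Qs = 688.375.
Surplus = Qs - Qd = 688.375 - 669.4 = 18.975.

Surplus = 18.975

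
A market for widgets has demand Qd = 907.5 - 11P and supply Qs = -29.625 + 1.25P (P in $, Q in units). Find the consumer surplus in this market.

Consumer surplus = 198

Equating demand and supply, 907.5 - 11P = -29.625 + 1.25P gives 12.25P = 937.125, so P* = 76.5.
Substitute back: Q* = 907.5 - 11(76.5) = 66.
Demand choke price (Qd = 0): P = 907.5/11 = 82.5. Consumer surplus = ½ × (82.5 - 76.5) × 66 = 198.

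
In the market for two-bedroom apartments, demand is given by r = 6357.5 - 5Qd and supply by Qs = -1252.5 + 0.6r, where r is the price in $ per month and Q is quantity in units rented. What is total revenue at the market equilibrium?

Total revenue = 2020777.5

Rewriting in direct form: Qd = 1271.5 - 0.2r.
The market clears where 1271.5 - 0.2r = -1252.5 + 0.6r. Rearranging, 0.8r = 2524, hence r* = 3155.
Then Q* = 1271.5 - 0.2(3155) = 640.5.
Total revenue = r* × Q* = 3155 × 640.5 = 2020777.5.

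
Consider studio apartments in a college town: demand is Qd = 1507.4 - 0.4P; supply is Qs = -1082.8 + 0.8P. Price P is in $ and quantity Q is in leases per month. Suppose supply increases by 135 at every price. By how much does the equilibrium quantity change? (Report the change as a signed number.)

ΔQ = 45

At equilibrium Qd = Qs, so 1507.4 - 0.4P = -1082.8 + 0.8P; collecting terms, 2590.2 = 1.2P and P* = 2158.5.
Substitute back: Q* = 1507.4 - 0.4(2158.5) = 644.
After the shift, supply is Qs = -947.8 + 0.8P.
The new intersection has 2455.2 = 1.2P, i.e. P = 2046, Q = 689.
ΔQ = 689 - 644 = 45.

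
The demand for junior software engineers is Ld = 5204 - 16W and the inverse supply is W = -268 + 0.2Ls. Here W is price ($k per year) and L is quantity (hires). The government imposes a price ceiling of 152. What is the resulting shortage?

Shortage = 672

Rewriting in direct form: Ls = 1340 + 5W.
With W fixed at 152, quantity demanded is 2772 and quantity supplied is 2100.
Shortage = Ld - Ls = 2772 - 2100 = 672.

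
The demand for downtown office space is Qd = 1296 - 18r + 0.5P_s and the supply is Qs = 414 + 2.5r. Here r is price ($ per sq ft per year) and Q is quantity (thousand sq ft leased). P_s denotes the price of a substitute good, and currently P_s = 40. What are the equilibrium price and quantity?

r* = 44, Q* = 524

With P_s = 40, demand is Qd = 1316 - 18r.
The market clears where 1316 - 18r = 414 + 2.5r. Rearranging, 20.5r = 902, hence r* = 44.
From the demand curve, Q* = 1316 - 18(44) = 524.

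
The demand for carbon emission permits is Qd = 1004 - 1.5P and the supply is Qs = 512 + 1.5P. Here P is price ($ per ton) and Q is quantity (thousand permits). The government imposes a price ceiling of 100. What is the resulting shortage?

Shortage = 192

Evaluating both curves at the ceiling price 100 gives Qd = 854, Qs = 662.
Shortage = Qd - Qs = 854 - 662 = 192.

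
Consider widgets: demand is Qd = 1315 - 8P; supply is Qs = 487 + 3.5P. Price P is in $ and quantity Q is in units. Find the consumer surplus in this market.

Set Qd = Qs: 1315 - 8P = 487 + 3.5P, so 828 = 11.5P and P* = 72.
Plugging P* into demand: Q* = 1315 - 8(72) = 739.
Demand choke price (Qd = 0): P = 1315/8 = 164.375. Consumer surplus = ½ × (164.375 - 72) × 739 = 34132.5625.

Consumer surplus = 34132.5625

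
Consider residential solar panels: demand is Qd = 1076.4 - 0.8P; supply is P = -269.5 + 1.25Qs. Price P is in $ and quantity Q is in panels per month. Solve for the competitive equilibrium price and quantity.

P* = 538, Q* = 646

Inverting to quantity form: Qs = 215.6 + 0.8P.
Equating demand and supply, 1076.4 - 0.8P = 215.6 + 0.8P gives 1.6P = 860.8, so P* = 538.
Plugging P* into demand: Q* = 1076.4 - 0.8(538) = 646.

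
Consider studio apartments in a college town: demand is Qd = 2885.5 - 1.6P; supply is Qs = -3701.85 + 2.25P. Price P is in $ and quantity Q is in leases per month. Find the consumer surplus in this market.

Consumer surplus = 6835.753125

Set Qd = Qs: 2885.5 - 1.6P = -3701.85 + 2.25P, so 6587.35 = 3.85P and P* = 1711.
Substitute back: Q* = 2885.5 - 1.6(1711) = 147.9.
Demand choke price (Qd = 0): P = 2885.5/1.6 = 1803.4375. Consumer surplus = ½ × (1803.4375 - 1711) × 147.9 = 6835.753125.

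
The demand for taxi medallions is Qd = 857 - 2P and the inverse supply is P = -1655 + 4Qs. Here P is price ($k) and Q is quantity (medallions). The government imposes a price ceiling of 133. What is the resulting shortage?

Solving each curve for Q: Qs = 413.75 + 0.25P.
With P fixed at 133, quantity demanded is 591 and quantity supplied is 447.
Shortage = Qd - Qs = 591 - 447 = 144.

Shortage = 144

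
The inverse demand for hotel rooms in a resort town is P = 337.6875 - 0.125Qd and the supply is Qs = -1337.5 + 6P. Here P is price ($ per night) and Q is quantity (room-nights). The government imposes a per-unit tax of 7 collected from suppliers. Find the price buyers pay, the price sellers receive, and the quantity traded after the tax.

P_b = 291.5, P_s = 284.5, Q = 369.5

Solving each curve for Q: Qd = 2701.5 - 8P.
The tax drives a wedge P_b - P_s = 7. Substituting P_s = P_b - 7 into supply: Qs = -1379.5 + 6P_b.
Market clearing requires 2701.5 - 8P_b = -1379.5 + 6P_b; hence 4081 = 14P_b and P_b = 291.5.
Then P_s = 291.5 - 7 = 284.5 and Q = 2701.5 - 8(291.5) = 369.5.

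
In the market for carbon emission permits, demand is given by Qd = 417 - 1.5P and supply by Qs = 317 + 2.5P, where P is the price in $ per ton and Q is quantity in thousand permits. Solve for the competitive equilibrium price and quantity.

P* = 25, Q* = 379.5

Equating demand and supply, 417 - 1.5P = 317 + 2.5P gives 4P = 100, so P* = 25.
Then Q* = 417 - 1.5(25) = 379.5.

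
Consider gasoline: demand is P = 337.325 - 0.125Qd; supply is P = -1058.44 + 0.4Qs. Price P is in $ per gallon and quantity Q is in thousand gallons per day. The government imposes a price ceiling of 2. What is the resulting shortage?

In direct form, Qd = 2698.6 - 8P and Qs = 2646.1 + 2.5P.
Evaluating both curves at the ceiling price 2 gives Qd = 2682.6, Qs = 2651.1.
Shortage = Qd - Qs = 2682.6 - 2651.1 = 31.5.

Shortage = 31.5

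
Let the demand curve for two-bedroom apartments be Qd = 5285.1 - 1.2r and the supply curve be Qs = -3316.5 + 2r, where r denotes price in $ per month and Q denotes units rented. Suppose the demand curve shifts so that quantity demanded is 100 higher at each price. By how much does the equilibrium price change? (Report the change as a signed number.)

At equilibrium Qd = Qs, so 5285.1 - 1.2r = -3316.5 + 2r; collecting terms, 8601.6 = 3.2r and r* = 2688.
Then Q* = 5285.1 - 1.2(2688) = 2059.5.
After the shift, demand is Qd = 5385.1 - 1.2r.
Re-solving, 3.2r = 8701.6 gives r = 2719.25 and Q = 2122.
Δr = 2719.25 - 2688 = 31.25.

Δr = 31.25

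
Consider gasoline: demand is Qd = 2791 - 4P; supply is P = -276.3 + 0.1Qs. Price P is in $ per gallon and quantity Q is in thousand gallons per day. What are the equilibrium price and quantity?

In direct form, Qs = 2763 + 10P.
The market clears where 2791 - 4P = 2763 + 10P. Rearranging, 14P = 28, hence P* = 2.
From the demand curve, Q* = 2791 - 4(2) = 2783.

P* = 2, Q* = 2783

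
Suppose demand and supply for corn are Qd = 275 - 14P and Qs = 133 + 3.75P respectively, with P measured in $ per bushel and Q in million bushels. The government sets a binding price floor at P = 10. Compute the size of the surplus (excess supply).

With P fixed at 10, quantity demanded is 135 and quantity supplied is 170.5.
Surplus = Qs - Qd = 170.5 - 135 = 35.5.

Surplus = 35.5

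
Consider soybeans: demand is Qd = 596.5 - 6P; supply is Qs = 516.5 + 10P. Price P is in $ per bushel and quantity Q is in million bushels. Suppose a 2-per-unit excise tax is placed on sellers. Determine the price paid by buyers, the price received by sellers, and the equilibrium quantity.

With a tax of 2 on sellers, they supply based on the net price P_s = P_b - 2, so Qs = 496.5 + 10P_b.
Equate demand and the shifted supply: 596.5 - 6P_b = 496.5 + 10P_b, giving 16P_b = 100, so P_b = 6.25.
So P_s = 4.25 and the quantity traded is Q = 596.5 - 6(6.25) = 559.

P_b = 6.25, P_s = 4.25, Q = 559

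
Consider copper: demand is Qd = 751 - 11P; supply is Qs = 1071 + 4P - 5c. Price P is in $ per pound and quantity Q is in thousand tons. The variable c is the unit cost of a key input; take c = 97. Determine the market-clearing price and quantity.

With c = 97, supply is Qs = 586 + 4P.
Equating demand and supply, 751 - 11P = 586 + 4P gives 15P = 165, so P* = 11.
Substitute back: Q* = 751 - 11(11) = 630.

P* = 11, Q* = 630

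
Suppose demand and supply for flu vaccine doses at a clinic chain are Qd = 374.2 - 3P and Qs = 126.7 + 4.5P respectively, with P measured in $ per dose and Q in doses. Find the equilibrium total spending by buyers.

Total spending by buyers = 9081.6

The market clears where 374.2 - 3P = 126.7 + 4.5P. Rearranging, 7.5P = 247.5, hence P* = 33.
Plugging P* into demand: Q* = 374.2 - 3(33) = 275.2.
Total spending by buyers = P* × Q* = 33 × 275.2 = 9081.6.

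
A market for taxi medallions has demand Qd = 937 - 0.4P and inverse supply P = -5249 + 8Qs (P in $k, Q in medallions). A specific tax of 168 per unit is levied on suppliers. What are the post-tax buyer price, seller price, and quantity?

P_b = 575, P_s = 407, Q = 707

Rewriting in direct form: Qs = 656.125 + 0.125P.
With a tax of 168 on suppliers, they supply based on the net price P_s = P_b - 168, so Qs = 635.125 + 0.125P_b.
Set Qd = Qs: 937 - 0.4P_b = 635.125 + 0.125P_b, so 301.875 = 0.525P_b and P_b = 575.
So P_s = 407 and the quantity traded is Q = 937 - 0.4(575) = 707.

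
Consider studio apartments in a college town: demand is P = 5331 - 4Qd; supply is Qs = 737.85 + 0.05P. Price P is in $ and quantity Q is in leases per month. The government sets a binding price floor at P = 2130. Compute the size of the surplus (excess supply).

Inverting to quantity form: Qd = 1332.75 - 0.25P.
At P = 2130: Qd = 800.25 and Qs = 844.35.
Surplus = Qs - Qd = 844.35 - 800.25 = 44.1.

Surplus = 44.1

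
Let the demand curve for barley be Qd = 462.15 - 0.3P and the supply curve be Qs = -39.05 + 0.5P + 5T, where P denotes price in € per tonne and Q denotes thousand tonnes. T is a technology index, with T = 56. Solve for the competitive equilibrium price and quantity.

P* = 276.5, Q* = 379.2

With T = 56, supply is Qs = 240.95 + 0.5P.
At equilibrium Qd = Qs, so 462.15 - 0.3P = 240.95 + 0.5P; collecting terms, 221.2 = 0.8P and P* = 276.5.
Then Q* = 462.15 - 0.3(276.5) = 379.2.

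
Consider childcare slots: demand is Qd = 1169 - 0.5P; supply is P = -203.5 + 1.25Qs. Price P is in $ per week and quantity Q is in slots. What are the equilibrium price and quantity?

Rewriting in direct form: Qs = 162.8 + 0.8P.
Set Qd = Qs: 1169 - 0.5P = 162.8 + 0.8P, so 1006.2 = 1.3P and P* = 774.
Substitute back: Q* = 1169 - 0.5(774) = 782.

P* = 774, Q* = 782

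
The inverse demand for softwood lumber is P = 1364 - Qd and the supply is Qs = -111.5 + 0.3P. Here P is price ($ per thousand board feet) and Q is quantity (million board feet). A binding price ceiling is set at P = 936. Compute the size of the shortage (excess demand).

Shortage = 258.7

Solving each curve for Q: Qd = 1364 - P.
With P fixed at 936, quantity demanded is 428 and quantity supplied is 169.3.
Shortage = Qd - Qs = 428 - 169.3 = 258.7.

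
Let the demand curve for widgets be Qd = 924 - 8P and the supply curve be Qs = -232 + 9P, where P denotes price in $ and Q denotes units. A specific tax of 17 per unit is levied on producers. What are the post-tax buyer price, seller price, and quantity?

P_b = 77, P_s = 60, Q = 308

The tax drives a wedge P_b - P_s = 17. Substituting P_s = P_b - 17 into supply: Qs = -385 + 9P_b.
Equate demand and the shifted supply: 924 - 8P_b = -385 + 9P_b, giving 17P_b = 1309, so P_b = 77.
Then P_s = 77 - 17 = 60 and Q = 924 - 8(77) = 308.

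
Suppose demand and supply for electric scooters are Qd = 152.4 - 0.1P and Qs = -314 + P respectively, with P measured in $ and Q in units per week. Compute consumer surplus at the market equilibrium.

Consumer surplus = 60500

Equating demand and supply, 152.4 - 0.1P = -314 + P gives 1.1P = 466.4, so P* = 424.
Plugging P* into demand: Q* = 152.4 - 0.1(424) = 110.
Demand choke price (Qd = 0): P = 152.4/0.1 = 1524. Consumer surplus = ½ × (1524 - 424) × 110 = 60500.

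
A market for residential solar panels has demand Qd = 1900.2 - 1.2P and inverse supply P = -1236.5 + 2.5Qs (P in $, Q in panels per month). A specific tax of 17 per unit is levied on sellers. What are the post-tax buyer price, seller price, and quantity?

P_b = 882.75, P_s = 865.75, Q = 840.9

Rewriting in direct form: Qs = 494.6 + 0.4P.
The tax drives a wedge P_b - P_s = 17. Substituting P_s = P_b - 17 into supply: Qs = 487.8 + 0.4P_b.
Set Qd = Qs: 1900.2 - 1.2P_b = 487.8 + 0.4P_b, so 1412.4 = 1.6P_b and P_b = 882.75.
Then P_s = 882.75 - 17 = 865.75 and Q = 1900.2 - 1.2(882.75) = 840.9.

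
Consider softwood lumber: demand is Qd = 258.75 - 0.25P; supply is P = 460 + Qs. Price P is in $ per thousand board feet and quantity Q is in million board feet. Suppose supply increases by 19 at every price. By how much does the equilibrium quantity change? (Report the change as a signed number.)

ΔQ = 3.8

Solving each curve for Q: Qs = -460 + P.
Equating demand and supply, 258.75 - 0.25P = -460 + P gives 1.25P = 718.75, so P* = 575.
Substitute back: Q* = 258.75 - 0.25(575) = 115.
After the shift, supply is Qs = -441 + P.
The new intersection has 699.75 = 1.25P, i.e. P = 559.8, Q = 118.8.
ΔQ = 118.8 - 115 = 3.8.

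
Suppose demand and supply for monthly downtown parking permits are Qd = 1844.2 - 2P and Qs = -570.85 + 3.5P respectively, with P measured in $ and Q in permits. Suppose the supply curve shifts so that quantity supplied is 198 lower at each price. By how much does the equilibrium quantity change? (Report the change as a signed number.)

ΔQ = -72

Equating demand and supply, 1844.2 - 2P = -570.85 + 3.5P gives 5.5P = 2415.05, so P* = 439.1.
Substitute back: Q* = 1844.2 - 2(439.1) = 966.
After the shift, supply is Qs = -768.85 + 3.5P.
New equilibrium: 2613.05 = 5.5P, so P = 475.1 and Q = 894.
ΔQ = 894 - 966 = -72.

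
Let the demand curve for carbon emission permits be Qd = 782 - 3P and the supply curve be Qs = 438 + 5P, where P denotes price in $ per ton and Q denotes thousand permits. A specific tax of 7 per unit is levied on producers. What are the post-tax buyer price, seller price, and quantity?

P_b = 47.375, P_s = 40.375, Q = 639.875

Producers keep P_s = P_b - 7 per unit, so supply in terms of the buyer price is Qs = 403 + 5P_b.
Equate demand and the shifted supply: 782 - 3P_b = 403 + 5P_b, giving 8P_b = 379, so P_b = 47.375.
So P_s = 40.375 and the quantity traded is Q = 782 - 3(47.375) = 639.875.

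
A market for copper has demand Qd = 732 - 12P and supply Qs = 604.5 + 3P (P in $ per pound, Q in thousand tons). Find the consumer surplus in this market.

Consumer surplus = 16537.5

Equating demand and supply, 732 - 12P = 604.5 + 3P gives 15P = 127.5, so P* = 8.5.
Substitute back: Q* = 732 - 12(8.5) = 630.
Demand choke price (Qd = 0): P = 732/12 = 61. Consumer surplus = ½ × (61 - 8.5) × 630 = 16537.5.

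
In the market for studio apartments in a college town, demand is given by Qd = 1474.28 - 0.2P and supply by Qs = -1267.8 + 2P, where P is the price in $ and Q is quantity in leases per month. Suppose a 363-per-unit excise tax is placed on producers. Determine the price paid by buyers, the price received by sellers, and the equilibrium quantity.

With a tax of 363 on producers, they supply based on the net price P_s = P_b - 363, so Qs = -1993.8 + 2P_b.
Set Qd = Qs: 1474.28 - 0.2P_b = -1993.8 + 2P_b, so 3468.08 = 2.2P_b and P_b = 1576.4.
Then P_s = 1576.4 - 363 = 1213.4 and Q = 1474.28 - 0.2(1576.4) = 1159.

P_b = 1576.4, P_s = 1213.4, Q = 1159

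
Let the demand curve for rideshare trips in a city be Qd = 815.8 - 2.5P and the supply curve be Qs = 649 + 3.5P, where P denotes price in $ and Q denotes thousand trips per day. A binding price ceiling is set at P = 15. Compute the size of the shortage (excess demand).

Shortage = 76.8

At P = 15: Qd = 778.3 and Qs = 701.5.
Shortage = Qd - Qs = 778.3 - 701.5 = 76.8.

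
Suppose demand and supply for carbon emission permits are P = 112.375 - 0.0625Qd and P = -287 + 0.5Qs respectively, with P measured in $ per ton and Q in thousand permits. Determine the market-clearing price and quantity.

Inverting to quantity form: Qd = 1798 - 16P and Qs = 574 + 2P.
Equating demand and supply, 1798 - 16P = 574 + 2P gives 18P = 1224, so P* = 68.
Substitute back: Q* = 1798 - 16(68) = 710.

P* = 68, Q* = 710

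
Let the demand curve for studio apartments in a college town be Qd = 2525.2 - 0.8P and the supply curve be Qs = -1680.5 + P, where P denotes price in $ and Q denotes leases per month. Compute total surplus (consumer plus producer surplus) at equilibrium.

Total surplus = 484128

Set Qd = Qs: 2525.2 - 0.8P = -1680.5 + P, so 4205.7 = 1.8P and P* = 2336.5.
Then Q* = 2525.2 - 0.8(2336.5) = 656.
Demand choke price = 3156.5; supply choke price = 1680.5. CS = ½(3156.5 - 2336.5)(656) = 268960; PS = ½(2336.5 - 1680.5)(656) = 215168. Total surplus = 484128.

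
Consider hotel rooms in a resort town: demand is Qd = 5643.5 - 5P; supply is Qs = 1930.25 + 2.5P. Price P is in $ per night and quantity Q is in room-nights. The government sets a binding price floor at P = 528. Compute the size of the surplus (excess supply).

Surplus = 246.75

With P fixed at 528, quantity demanded is 3003.5 and quantity supplied is 3250.25.
Surplus = Qs - Qd = 3250.25 - 3003.5 = 246.75.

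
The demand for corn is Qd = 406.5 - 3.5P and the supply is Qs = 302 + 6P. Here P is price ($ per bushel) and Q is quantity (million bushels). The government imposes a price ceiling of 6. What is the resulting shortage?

Shortage = 47.5

At P = 6: Qd = 385.5 and Qs = 338.
Shortage = Qd - Qs = 385.5 - 338 = 47.5.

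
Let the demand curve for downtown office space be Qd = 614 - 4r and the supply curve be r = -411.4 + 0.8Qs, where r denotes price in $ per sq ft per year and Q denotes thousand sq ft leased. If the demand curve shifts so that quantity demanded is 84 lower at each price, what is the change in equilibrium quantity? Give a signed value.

ΔQ = -20

Rewriting in direct form: Qs = 514.25 + 1.25r.
The market clears where 614 - 4r = 514.25 + 1.25r. Rearranging, 5.25r = 99.75, hence r* = 19.
Plugging r* into demand: Q* = 614 - 4(19) = 538.
After the shift, demand is Qd = 530 - 4r.
New equilibrium: 15.75 = 5.25r, so r = 3 and Q = 518.
ΔQ = 518 - 538 = -20.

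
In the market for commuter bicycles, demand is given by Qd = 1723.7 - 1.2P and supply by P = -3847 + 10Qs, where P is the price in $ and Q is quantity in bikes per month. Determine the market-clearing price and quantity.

Rewriting in direct form: Qs = 384.7 + 0.1P.
Equating demand and supply, 1723.7 - 1.2P = 384.7 + 0.1P gives 1.3P = 1339, so P* = 1030.
Substitute back: Q* = 1723.7 - 1.2(1030) = 487.7.

P* = 1030, Q* = 487.7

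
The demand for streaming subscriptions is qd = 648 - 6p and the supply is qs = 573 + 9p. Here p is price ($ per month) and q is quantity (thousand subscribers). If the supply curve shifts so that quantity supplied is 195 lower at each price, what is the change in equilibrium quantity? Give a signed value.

At equilibrium qd = qs, so 648 - 6p = 573 + 9p; collecting terms, 75 = 15p and p* = 5.
Then q* = 648 - 6(5) = 618.
After the shift, supply is qs = 378 + 9p.
The new intersection has 270 = 15p, i.e. p = 18, q = 540.
Δq = 540 - 618 = -78.

Δq = -78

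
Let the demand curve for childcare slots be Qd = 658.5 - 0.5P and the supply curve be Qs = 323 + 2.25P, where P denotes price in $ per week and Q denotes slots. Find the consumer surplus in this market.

Consumer surplus = 357006.25

At equilibrium Qd = Qs, so 658.5 - 0.5P = 323 + 2.25P; collecting terms, 335.5 = 2.75P and P* = 122.
Substitute back: Q* = 658.5 - 0.5(122) = 597.5.
Demand choke price (Qd = 0): P = 658.5/0.5 = 1317. Consumer surplus = ½ × (1317 - 122) × 597.5 = 357006.25.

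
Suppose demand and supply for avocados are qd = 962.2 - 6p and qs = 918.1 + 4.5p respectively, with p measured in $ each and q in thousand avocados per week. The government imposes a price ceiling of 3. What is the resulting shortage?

With p fixed at 3, quantity demanded is 944.2 and quantity supplied is 931.6.
Shortage = qd - qs = 944.2 - 931.6 = 12.6.

Shortage = 12.6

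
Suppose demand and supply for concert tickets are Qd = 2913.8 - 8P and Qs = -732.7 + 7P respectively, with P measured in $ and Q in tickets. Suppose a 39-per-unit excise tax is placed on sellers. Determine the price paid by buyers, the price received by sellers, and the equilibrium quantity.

The tax drives a wedge P_b - P_s = 39. Substituting P_s = P_b - 39 into supply: Qs = -1005.7 + 7P_b.
Market clearing requires 2913.8 - 8P_b = -1005.7 + 7P_b; hence 3919.5 = 15P_b and P_b = 261.3.
Then P_s = 261.3 - 39 = 222.3 and Q = 2913.8 - 8(261.3) = 823.4.

P_b = 261.3, P_s = 222.3, Q = 823.4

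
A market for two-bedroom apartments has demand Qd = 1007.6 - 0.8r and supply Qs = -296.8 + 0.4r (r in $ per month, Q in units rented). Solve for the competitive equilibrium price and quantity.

Equating demand and supply, 1007.6 - 0.8r = -296.8 + 0.4r gives 1.2r = 1304.4, so r* = 1087.
Substitute back: Q* = 1007.6 - 0.8(1087) = 138.

r* = 1087, Q* = 138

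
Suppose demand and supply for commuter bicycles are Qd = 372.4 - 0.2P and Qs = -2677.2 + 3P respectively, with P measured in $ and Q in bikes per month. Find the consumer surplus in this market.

Consumer surplus = 82628.1

Equating demand and supply, 372.4 - 0.2P = -2677.2 + 3P gives 3.2P = 3049.6, so P* = 953.
From the demand curve, Q* = 372.4 - 0.2(953) = 181.8.
Demand choke price (Qd = 0): P = 372.4/0.2 = 1862. Consumer surplus = ½ × (1862 - 953) × 181.8 = 82628.1.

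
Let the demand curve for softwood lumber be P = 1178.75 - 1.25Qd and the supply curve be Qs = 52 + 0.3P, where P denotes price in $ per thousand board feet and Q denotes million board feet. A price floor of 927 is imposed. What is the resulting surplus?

In direct form, Qd = 943 - 0.8P.
Evaluating both curves at the floor price 927 gives Qd = 201.4, Qs = 330.1.
Surplus = Qs - Qd = 330.1 - 201.4 = 128.7.

Surplus = 128.7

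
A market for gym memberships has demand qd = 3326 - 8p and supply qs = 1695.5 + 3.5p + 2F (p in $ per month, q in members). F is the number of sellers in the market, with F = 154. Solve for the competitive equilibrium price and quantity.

p* = 115, q* = 2406

With F = 154, supply is qs = 2003.5 + 3.5p.
Equating demand and supply, 3326 - 8p = 2003.5 + 3.5p gives 11.5p = 1322.5, so p* = 115.
Plugging p* into demand: q* = 3326 - 8(115) = 2406.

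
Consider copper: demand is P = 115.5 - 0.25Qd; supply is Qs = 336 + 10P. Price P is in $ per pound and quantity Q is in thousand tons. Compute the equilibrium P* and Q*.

Rewriting in direct form: Qd = 462 - 4P.
Equating demand and supply, 462 - 4P = 336 + 10P gives 14P = 126, so P* = 9.
Substitute back: Q* = 462 - 4(9) = 426.

P* = 9, Q* = 426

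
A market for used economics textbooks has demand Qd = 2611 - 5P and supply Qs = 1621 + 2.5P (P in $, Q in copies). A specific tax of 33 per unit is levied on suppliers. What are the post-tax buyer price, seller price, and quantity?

P_b = 143, P_s = 110, Q = 1896

Suppliers keep P_s = P_b - 33 per unit, so supply in terms of the buyer price is Qs = 1538.5 + 2.5P_b.
Market clearing requires 2611 - 5P_b = 1538.5 + 2.5P_b; hence 1072.5 = 7.5P_b and P_b = 143.
So P_s = 110 and the quantity traded is Q = 2611 - 5(143) = 1896.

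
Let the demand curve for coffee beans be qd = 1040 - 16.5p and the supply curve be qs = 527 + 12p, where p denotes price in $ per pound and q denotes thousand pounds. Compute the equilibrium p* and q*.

Set qd = qs: 1040 - 16.5p = 527 + 12p, so 513 = 28.5p and p* = 18.
Plugging p* into demand: q* = 1040 - 16.5(18) = 743.

p* = 18, q* = 743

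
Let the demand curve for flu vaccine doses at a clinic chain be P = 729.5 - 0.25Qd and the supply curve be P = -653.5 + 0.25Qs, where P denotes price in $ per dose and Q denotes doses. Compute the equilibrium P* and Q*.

Solving each curve for Q: Qd = 2918 - 4P and Qs = 2614 + 4P.
At equilibrium Qd = Qs, so 2918 - 4P = 2614 + 4P; collecting terms, 304 = 8P and P* = 38.
From the demand curve, Q* = 2918 - 4(38) = 2766.

P* = 38, Q* = 2766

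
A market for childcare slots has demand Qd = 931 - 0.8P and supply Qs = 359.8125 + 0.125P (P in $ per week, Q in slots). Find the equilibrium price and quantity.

P* = 617.5, Q* = 437

Equating demand and supply, 931 - 0.8P = 359.8125 + 0.125P gives 0.925P = 571.1875, so P* = 617.5.
Plugging P* into demand: Q* = 931 - 0.8(617.5) = 437.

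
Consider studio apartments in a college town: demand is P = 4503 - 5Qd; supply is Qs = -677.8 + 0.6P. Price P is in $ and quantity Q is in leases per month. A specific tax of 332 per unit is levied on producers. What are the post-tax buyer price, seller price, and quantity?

P_b = 2222, P_s = 1890, Q = 456.2

In direct form, Qd = 900.6 - 0.2P.
The tax drives a wedge P_b - P_s = 332. Substituting P_s = P_b - 332 into supply: Qs = -877 + 0.6P_b.
Set Qd = Qs: 900.6 - 0.2P_b = -877 + 0.6P_b, so 1777.6 = 0.8P_b and P_b = 2222.
Then P_s = 2222 - 332 = 1890 and Q = 900.6 - 0.2(2222) = 456.2.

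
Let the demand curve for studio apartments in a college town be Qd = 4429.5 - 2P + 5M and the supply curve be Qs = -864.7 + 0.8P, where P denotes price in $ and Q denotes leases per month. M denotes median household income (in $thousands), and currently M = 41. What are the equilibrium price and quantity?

With M = 41, demand is Qd = 4634.5 - 2P.
At equilibrium Qd = Qs, so 4634.5 - 2P = -864.7 + 0.8P; collecting terms, 5499.2 = 2.8P and P* = 1964.
Plugging P* into demand: Q* = 4634.5 - 2(1964) = 706.5.

P* = 1964, Q* = 706.5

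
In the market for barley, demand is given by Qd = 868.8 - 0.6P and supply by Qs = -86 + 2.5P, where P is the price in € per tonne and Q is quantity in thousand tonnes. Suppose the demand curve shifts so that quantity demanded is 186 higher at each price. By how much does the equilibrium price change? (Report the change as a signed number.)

At equilibrium Qd = Qs, so 868.8 - 0.6P = -86 + 2.5P; collecting terms, 954.8 = 3.1P and P* = 308.
Substitute back: Q* = 868.8 - 0.6(308) = 684.
After the shift, demand is Qd = 1054.8 - 0.6P.
New equilibrium: 1140.8 = 3.1P, so P = 368 and Q = 834.
ΔP = 368 - 308 = 60.

ΔP = 60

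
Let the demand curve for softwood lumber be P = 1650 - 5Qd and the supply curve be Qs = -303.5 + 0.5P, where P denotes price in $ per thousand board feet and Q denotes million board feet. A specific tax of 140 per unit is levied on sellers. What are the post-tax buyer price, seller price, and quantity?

Rewriting in direct form: Qd = 330 - 0.2P.
Sellers keep P_s = P_b - 140 per unit, so supply in terms of the buyer price is Qs = -373.5 + 0.5P_b.
Market clearing requires 330 - 0.2P_b = -373.5 + 0.5P_b; hence 703.5 = 0.7P_b and P_b = 1005.
Then P_s = 1005 - 140 = 865 and Q = 330 - 0.2(1005) = 129.

P_b = 1005, P_s = 865, Q = 129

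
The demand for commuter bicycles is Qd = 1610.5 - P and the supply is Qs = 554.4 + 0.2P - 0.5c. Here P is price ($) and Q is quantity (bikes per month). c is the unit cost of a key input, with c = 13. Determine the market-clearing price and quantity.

P* = 885.5, Q* = 725

With c = 13, supply is Qs = 547.9 + 0.2P.
The market clears where 1610.5 - P = 547.9 + 0.2P. Rearranging, 1.2P = 1062.6, hence P* = 885.5.
Plugging P* into demand: Q* = 1610.5 - 885.5 = 725.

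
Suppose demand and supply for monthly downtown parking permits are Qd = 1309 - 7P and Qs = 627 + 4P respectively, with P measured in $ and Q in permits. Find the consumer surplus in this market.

Consumer surplus = 54687.5

The market clears where 1309 - 7P = 627 + 4P. Rearranging, 11P = 682, hence P* = 62.
Then Q* = 1309 - 7(62) = 875.
Demand choke price (Qd = 0): P = 1309/7 = 187. Consumer surplus = ½ × (187 - 62) × 875 = 54687.5.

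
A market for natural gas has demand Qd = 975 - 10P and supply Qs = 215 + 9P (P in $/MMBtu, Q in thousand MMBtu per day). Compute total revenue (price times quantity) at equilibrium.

The market clears where 975 - 10P = 215 + 9P. Rearranging, 19P = 760, hence P* = 40.
Then Q* = 975 - 10(40) = 575.
Total revenue = P* × Q* = 40 × 575 = 23000.

Total revenue = 23000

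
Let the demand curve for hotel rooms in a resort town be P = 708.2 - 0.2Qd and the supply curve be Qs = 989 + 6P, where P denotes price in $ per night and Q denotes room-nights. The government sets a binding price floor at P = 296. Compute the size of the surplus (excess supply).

Inverting to quantity form: Qd = 3541 - 5P.
Evaluating both curves at the floor price 296 gives Qd = 2061, Qs = 2765.
Surplus = Qs - Qd = 2765 - 2061 = 704.

Surplus = 704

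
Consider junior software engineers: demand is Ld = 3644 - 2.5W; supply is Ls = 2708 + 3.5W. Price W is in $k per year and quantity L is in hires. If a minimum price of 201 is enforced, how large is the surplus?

With W fixed at 201, quantity demanded is 3141.5 and quantity supplied is 3411.5.
Surplus = Ls - Ld = 3411.5 - 3141.5 = 270.

Surplus = 270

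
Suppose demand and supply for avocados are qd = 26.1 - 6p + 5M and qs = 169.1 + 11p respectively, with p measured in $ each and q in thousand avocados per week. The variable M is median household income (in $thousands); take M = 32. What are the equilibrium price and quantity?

p* = 1, q* = 180.1

With M = 32, demand is qd = 186.1 - 6p.
Equating demand and supply, 186.1 - 6p = 169.1 + 11p gives 17p = 17, so p* = 1.
From the demand curve, q* = 186.1 - 6(1) = 180.1.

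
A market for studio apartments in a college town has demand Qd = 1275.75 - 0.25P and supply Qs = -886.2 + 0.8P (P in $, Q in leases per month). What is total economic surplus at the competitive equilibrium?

Set Qd = Qs: 1275.75 - 0.25P = -886.2 + 0.8P, so 2161.95 = 1.05P and P* = 2059.
Then Q* = 1275.75 - 0.25(2059) = 761.
Demand choke price = 5103; supply choke price = 1107.75. CS = ½(5103 - 2059)(761) = 1158242; PS = ½(2059 - 1107.75)(761) = 361950.625. Total surplus = 1520192.625.

Total surplus = 1520192.625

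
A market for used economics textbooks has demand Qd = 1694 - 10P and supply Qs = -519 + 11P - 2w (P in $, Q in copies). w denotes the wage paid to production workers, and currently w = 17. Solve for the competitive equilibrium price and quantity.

With w = 17, supply is Qs = -553 + 11P.
Equating demand and supply, 1694 - 10P = -553 + 11P gives 21P = 2247, so P* = 107.
Substitute back: Q* = 1694 - 10(107) = 624.

P* = 107, Q* = 624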